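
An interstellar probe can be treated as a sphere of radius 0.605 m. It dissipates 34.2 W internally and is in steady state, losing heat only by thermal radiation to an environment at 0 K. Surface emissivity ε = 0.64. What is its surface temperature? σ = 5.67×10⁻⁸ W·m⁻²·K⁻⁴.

Steady state: internal power = radiated power, P = εσA T⁴.
Radiating area A = 4πr² = 4.600 m².
T⁴ = P/(εσA) = 34.2/(0.64·5.67×10⁻⁸·4.600) = 2.049×10⁸ K⁴.
T = (2.049×10⁸)^(1/4).

T ≈ 120 K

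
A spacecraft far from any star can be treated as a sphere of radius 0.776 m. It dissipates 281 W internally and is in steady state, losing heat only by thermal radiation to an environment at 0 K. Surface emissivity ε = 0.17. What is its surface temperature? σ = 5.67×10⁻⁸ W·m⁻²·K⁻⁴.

T ≈ 249 K

Steady state: internal power = radiated power, P = εσA T⁴.
Radiating area A = 4πr² = 7.567 m².
T⁴ = P/(εσA) = 281/(0.17·5.67×10⁻⁸·7.567) = 3.852×10⁹ K⁴.
T = (3.852×10⁹)^(1/4).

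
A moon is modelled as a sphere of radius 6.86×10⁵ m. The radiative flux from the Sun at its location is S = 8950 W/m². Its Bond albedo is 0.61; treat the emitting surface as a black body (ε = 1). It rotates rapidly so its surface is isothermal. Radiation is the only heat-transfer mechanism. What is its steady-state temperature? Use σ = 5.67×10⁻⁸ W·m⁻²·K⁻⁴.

At equilibrium, absorbed power = emitted power.
Absorbing cross-section = πr² = 1.478×10¹² m²; emitting surface = 4πr² = 5.914×10¹² m² (ratio 4).
(1−a)S·A_cross = εσ·A_surf·T⁴  ⇒  T⁴ = (1−a)S/(4σ).
T⁴ = 0.390·8950/(4·5.67×10⁻⁸) = 1.539×10¹⁰ K⁴.
T = (1.539×10¹⁰)^(1/4).

T ≈ 352 K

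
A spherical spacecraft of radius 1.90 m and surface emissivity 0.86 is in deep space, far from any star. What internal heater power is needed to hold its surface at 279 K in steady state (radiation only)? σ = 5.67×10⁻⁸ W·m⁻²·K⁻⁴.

P = εσ·4πr²·T⁴.
4πr² = 45.36 m²; T⁴ = 6.059×10⁹ K⁴.
P = 0.86·5.67×10⁻⁸·45.36·6.059×10⁹.

P ≈ 13400 W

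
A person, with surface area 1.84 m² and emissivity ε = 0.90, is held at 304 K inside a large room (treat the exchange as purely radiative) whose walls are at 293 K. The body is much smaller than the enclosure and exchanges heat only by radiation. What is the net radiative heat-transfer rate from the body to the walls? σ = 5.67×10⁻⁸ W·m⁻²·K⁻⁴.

P_net ≈ 110 W

For a small grey body in a large enclosure: P_net = εσA(T_body⁴ − T_wall⁴).
A = 1.84 m²; T_body⁴ − T_wall⁴ = 8.541×10⁹ − 7.370×10⁹ = 1.171×10⁹ K⁴.
|P_net| = 0.90·5.67×10⁻⁸·1.840·1.171×10⁹.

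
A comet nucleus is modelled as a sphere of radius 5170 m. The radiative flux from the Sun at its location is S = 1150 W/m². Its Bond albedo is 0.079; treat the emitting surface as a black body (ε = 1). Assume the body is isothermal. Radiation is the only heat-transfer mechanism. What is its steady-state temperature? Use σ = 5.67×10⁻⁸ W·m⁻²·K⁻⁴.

T ≈ 261 K

At equilibrium, absorbed power = emitted power.
Absorbing cross-section = πr² = 8.397×10⁷ m²; emitting surface = 4πr² = 3.359×10⁸ m² (ratio 4).
(1−a)S·A_cross = εσ·A_surf·T⁴  ⇒  T⁴ = (1−a)S/(4σ).
T⁴ = 0.921·1150/(4·5.67×10⁻⁸) = 4.670×10⁹ K⁴.
T = (4.670×10⁹)^(1/4).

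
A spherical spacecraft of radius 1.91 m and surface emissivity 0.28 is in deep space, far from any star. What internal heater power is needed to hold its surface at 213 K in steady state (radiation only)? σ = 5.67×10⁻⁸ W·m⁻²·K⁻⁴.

P = εσ·4πr²·T⁴.
4πr² = 45.84 m²; T⁴ = 2.058×10⁹ K⁴.
P = 0.28·5.67×10⁻⁸·45.84·2.058×10⁹.

P ≈ 1500 W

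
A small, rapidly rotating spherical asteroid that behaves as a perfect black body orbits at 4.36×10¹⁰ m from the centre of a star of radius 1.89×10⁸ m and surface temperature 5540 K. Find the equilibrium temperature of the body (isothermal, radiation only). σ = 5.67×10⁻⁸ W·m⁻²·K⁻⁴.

T ≈ 258 K

The star's surface emits σT_*⁴; at distance d the flux is S = σT_*⁴(R_*/d)².
S = 5.67×10⁻⁸·(5540)⁴·(1.89×10⁸/4.36×10¹⁰)² = 1004 W/m².
For an isothermal sphere T⁴ = (1−a)S/(4σ) = 4.425×10⁹ K⁴.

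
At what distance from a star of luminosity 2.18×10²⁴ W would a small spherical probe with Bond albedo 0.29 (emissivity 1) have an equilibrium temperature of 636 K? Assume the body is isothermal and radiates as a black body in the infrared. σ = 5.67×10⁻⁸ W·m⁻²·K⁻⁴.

d ≈ 1.82×10⁹ m

For an isothermal black-emitting sphere, (1−a)S·πr² = σ·4πr²·T⁴ ⇒ S = 4σT⁴/(1−a).
S = 4·5.67×10⁻⁸·(636)⁴/0.710 = 52270 W/m².
Flux falls as S = L/(4πd²), so d = √(L/(4πS)) = √(2.18×10²⁴/(4π·52270)).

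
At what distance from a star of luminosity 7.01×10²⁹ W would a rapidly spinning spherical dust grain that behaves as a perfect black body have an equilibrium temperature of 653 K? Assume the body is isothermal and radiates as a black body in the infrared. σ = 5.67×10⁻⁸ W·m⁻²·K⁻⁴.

For an isothermal black-emitting sphere, (1−a)S·πr² = σ·4πr²·T⁴ ⇒ S = 4σT⁴/(1−a).
S = 4·5.67×10⁻⁸·(653)⁴/1.00 = 41240 W/m².
Flux falls as S = L/(4πd²), so d = √(L/(4πS)) = √(7.01×10²⁹/(4π·41240)).

d ≈ 1.16×10¹² m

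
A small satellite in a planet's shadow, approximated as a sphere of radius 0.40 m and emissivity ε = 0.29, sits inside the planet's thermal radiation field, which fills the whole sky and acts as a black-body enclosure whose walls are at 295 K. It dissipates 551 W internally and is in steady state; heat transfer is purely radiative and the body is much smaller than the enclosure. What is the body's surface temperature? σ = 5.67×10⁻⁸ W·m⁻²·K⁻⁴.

T ≈ 395 K

For a small grey body in a large enclosure, net radiated power = εσA(T⁴ − T_w⁴).
Steady state: P = εσA(T⁴ − T_w⁴) with A = 4πr² = 2.011 m².
T⁴ = P/(εσA) + T_w⁴ = 551/(0.29·5.67×10⁻⁸·2.011) + (295)⁴
    = 1.667×10¹⁰ + 7.573×10⁹ = 2.424×10¹⁰ K⁴.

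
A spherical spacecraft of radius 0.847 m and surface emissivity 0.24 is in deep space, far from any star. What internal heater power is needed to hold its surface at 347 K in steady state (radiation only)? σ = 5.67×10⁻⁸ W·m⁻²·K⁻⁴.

P ≈ 1780 W

P = εσ·4πr²·T⁴.
4πr² = 9.015 m²; T⁴ = 1.450×10¹⁰ K⁴.
P = 0.24·5.67×10⁻⁸·9.015·1.450×10¹⁰.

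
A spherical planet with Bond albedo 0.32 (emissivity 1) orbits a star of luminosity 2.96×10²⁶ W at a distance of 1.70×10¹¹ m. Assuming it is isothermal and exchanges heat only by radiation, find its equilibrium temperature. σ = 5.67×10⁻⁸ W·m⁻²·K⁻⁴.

First find the stellar flux at distance d: S = L/(4πd²) = 2.96×10²⁶/(4π·(1.70×10¹¹)²) = 815.0 W/m².
For an isothermal sphere, absorbed (1−a)S·πr² = emitted σ·4πr²·T⁴, so T⁴ = (1−a)S/(4σ).
T⁴ = 0.680·815.0/(4·5.67×10⁻⁸) = 2.444×10⁹ K⁴.

T ≈ 222 K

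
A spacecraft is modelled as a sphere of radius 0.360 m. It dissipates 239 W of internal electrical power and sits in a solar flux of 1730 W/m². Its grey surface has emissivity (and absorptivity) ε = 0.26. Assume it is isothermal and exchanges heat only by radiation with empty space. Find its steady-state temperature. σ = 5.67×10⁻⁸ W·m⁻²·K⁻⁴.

T ≈ 364 K

At steady state, absorbed solar power + internal power = radiated power.
Absorbed: α·S·A_cross = 0.26·1730·0.4072 = 183.1 W (cross-section πr²).
Total input = 183.1 + 239 = 422.1 W.
Radiated: εσ·A_surf·T⁴ with A_surf = 4πr² = 1.629 m².
T⁴ = 422.1/(0.26·5.67×10⁻⁸·1.629) = 1.758×10¹⁰ K⁴.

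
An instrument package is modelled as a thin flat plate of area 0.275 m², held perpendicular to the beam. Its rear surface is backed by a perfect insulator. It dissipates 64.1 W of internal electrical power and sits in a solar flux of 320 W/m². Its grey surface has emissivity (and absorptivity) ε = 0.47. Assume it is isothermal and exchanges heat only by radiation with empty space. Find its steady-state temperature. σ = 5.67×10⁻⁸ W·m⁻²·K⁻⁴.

T ≈ 346 K

At steady state, absorbed solar power + internal power = radiated power.
Absorbed: α·S·A_cross = 0.47·320·0.2750 = 41.36 W (cross-section A).
Total input = 41.36 + 64.1 = 105.5 W.
Radiated: εσ·A_surf·T⁴ with A_surf = A = 0.2750 m².
T⁴ = 105.5/(0.47·5.67×10⁻⁸·0.2750) = 1.439×10¹⁰ K⁴.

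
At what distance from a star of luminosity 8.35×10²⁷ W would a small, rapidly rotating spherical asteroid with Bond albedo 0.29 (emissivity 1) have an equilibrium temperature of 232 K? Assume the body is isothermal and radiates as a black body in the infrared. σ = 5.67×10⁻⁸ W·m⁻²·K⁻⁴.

d ≈ 8.47×10¹¹ m

For an isothermal black-emitting sphere, (1−a)S·πr² = σ·4πr²·T⁴ ⇒ S = 4σT⁴/(1−a).
S = 4·5.67×10⁻⁸·(232)⁴/0.710 = 925.4 W/m².
Flux falls as S = L/(4πd²), so d = √(L/(4πS)) = √(8.35×10²⁷/(4π·925.4)).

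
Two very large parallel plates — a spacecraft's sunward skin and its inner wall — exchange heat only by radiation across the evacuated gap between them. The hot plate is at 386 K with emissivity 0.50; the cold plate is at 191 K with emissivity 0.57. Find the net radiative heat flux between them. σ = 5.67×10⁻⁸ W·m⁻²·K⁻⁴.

For two infinite grey parallel plates, q = σ(T₁⁴ − T₂⁴)/(1/ε₁ + 1/ε₂ − 1).
T₁⁴ − T₂⁴ = 2.220×10¹⁰ − 1.331×10⁹ = 2.087×10¹⁰ K⁴.
1/ε₁ + 1/ε₂ − 1 = 2.000 + 1.754 − 1 = 2.754.
q = 5.67×10⁻⁸ × 2.087×10¹⁰ / 2.754.

q ≈ 430 W/m²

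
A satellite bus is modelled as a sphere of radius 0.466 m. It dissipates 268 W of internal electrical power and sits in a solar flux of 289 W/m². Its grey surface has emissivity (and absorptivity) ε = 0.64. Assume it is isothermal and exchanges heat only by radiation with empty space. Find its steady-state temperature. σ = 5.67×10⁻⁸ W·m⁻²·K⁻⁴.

At steady state, absorbed solar power + internal power = radiated power.
Absorbed: α·S·A_cross = 0.64·289·0.6822 = 126.2 W (cross-section πr²).
Total input = 126.2 + 268 = 394.2 W.
Radiated: εσ·A_surf·T⁴ with A_surf = 4πr² = 2.729 m².
T⁴ = 394.2/(0.64·5.67×10⁻⁸·2.729) = 3.981×10⁹ K⁴.

T ≈ 251 K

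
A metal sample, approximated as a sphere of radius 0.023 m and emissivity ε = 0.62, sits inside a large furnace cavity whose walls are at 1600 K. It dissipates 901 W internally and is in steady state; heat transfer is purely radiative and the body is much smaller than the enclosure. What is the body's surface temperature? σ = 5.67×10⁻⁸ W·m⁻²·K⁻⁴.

T ≈ 1800 K

For a small grey body in a large enclosure, net radiated power = εσA(T⁴ − T_w⁴).
Steady state: P = εσA(T⁴ − T_w⁴) with A = 4πr² = 0.006648 m².
T⁴ = P/(εσA) + T_w⁴ = 901/(0.62·5.67×10⁻⁸·0.006648) + (1600)⁴
    = 3.856×10¹² + 6.554×10¹² = 1.041×10¹³ K⁴.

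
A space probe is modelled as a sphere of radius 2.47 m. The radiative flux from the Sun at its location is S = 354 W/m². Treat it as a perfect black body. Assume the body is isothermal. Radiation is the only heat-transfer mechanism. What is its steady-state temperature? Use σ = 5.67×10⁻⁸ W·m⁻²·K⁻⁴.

At equilibrium, absorbed power = emitted power.
Absorbing cross-section = πr² = 19.17 m²; emitting surface = 4πr² = 76.67 m² (ratio 4).
S·A_cross = εσ·A_surf·T⁴  ⇒  T⁴ = S/(4σ).
T⁴ = 1.00·354/(4·5.67×10⁻⁸) = 1.561×10⁹ K⁴.
T = (1.561×10⁹)^(1/4).

T ≈ 199 K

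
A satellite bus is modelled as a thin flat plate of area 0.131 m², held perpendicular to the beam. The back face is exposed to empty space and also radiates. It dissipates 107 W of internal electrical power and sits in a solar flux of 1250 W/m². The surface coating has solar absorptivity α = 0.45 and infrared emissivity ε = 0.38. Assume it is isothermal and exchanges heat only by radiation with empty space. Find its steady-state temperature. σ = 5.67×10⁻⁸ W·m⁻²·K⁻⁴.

At steady state, absorbed solar power + internal power = radiated power.
Absorbed: α·S·A_cross = 0.45·1250·0.1310 = 73.69 W (cross-section A).
Total input = 73.69 + 107 = 180.7 W.
Radiated: εσ·A_surf·T⁴ with A_surf = 2A = 0.2620 m².
T⁴ = 180.7/(0.38·5.67×10⁻⁸·0.2620) = 3.201×10¹⁰ K⁴.

T ≈ 423 K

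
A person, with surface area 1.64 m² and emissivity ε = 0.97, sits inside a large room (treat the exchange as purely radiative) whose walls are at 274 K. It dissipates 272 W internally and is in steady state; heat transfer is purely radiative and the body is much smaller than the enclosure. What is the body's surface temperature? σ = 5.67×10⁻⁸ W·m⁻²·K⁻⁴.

T ≈ 305 K

For a small grey body in a large enclosure, net radiated power = εσA(T⁴ − T_w⁴).
Steady state: P = εσA(T⁴ − T_w⁴) with A = 1.64 m².
T⁴ = P/(εσA) + T_w⁴ = 272/(0.97·5.67×10⁻⁸·1.640) + (274)⁴
    = 3.016×10⁹ + 5.636×10⁹ = 8.652×10⁹ K⁴.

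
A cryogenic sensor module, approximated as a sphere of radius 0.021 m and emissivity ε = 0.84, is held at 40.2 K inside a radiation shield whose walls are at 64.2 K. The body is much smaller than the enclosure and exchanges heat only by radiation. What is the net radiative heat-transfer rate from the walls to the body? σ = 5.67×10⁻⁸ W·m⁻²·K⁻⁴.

For a small grey body in a large enclosure: P_net = εσA(T_body⁴ − T_wall⁴).
A = 4πr² = 0.005542 m²; T_body⁴ − T_wall⁴ = 2.612×10⁶ − 1.699×10⁷ = -1.438×10⁷ K⁴.
|P_net| = 0.84·5.67×10⁻⁸·0.005542·1.438×10⁷.

P_net ≈ 0.00379 W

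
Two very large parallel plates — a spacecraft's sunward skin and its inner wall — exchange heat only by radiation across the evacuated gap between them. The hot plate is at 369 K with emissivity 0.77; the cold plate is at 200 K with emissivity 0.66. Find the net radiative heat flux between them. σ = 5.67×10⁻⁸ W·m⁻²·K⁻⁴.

For two infinite grey parallel plates, q = σ(T₁⁴ − T₂⁴)/(1/ε₁ + 1/ε₂ − 1).
T₁⁴ − T₂⁴ = 1.854×10¹⁰ − 1.600×10⁹ = 1.694×10¹⁰ K⁴.
1/ε₁ + 1/ε₂ − 1 = 1.299 + 1.515 − 1 = 1.814.
q = 5.67×10⁻⁸ × 1.694×10¹⁰ / 1.814.

q ≈ 530 W/m²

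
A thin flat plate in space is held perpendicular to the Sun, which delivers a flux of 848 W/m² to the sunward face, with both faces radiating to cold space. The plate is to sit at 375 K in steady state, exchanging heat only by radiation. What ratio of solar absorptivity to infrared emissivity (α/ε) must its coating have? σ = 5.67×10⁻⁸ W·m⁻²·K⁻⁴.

α/ε ≈ 2.64

Balance: αS·A = εσ·2A·T⁴ ⇒ α/ε = 2σT⁴/S.
α/ε = 2·5.67×10⁻⁸·(375)⁴/848 = 2·5.67×10⁻⁸·1.978×10¹⁰/848.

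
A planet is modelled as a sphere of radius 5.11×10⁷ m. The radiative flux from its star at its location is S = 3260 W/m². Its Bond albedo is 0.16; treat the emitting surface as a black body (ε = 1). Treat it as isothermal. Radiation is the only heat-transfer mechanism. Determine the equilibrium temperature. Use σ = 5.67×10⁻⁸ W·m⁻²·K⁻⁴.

At equilibrium, absorbed power = emitted power.
Absorbing cross-section = πr² = 8.203×10¹⁵ m²; emitting surface = 4πr² = 3.281×10¹⁶ m² (ratio 4).
(1−a)S·A_cross = εσ·A_surf·T⁴  ⇒  T⁴ = (1−a)S/(4σ).
T⁴ = 0.840·3260/(4·5.67×10⁻⁸) = 1.207×10¹⁰ K⁴.
T = (1.207×10¹⁰)^(1/4).

T ≈ 331 K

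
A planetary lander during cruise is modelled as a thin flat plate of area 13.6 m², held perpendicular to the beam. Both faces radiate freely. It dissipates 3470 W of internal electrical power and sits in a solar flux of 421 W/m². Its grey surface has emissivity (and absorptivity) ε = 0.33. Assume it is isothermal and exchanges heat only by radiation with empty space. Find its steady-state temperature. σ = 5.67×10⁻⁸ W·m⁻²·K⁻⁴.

At steady state, absorbed solar power + internal power = radiated power.
Absorbed: α·S·A_cross = 0.33·421·13.60 = 1889 W (cross-section A).
Total input = 1889 + 3470 = 5359 W.
Radiated: εσ·A_surf·T⁴ with A_surf = 2A = 27.20 m².
T⁴ = 5359/(0.33·5.67×10⁻⁸·27.20) = 1.053×10¹⁰ K⁴.

T ≈ 320 K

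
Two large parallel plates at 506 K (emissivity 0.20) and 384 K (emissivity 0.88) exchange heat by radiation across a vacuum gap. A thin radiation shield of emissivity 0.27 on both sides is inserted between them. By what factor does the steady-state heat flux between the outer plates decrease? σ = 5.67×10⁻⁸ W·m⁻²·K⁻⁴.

Without shield: q₀ = σΔ(T⁴)/(1/ε₁+1/ε₂−1) with denominator 5.136.
With shield the two gaps are in series; the resistances add: (1/ε₁+1/ε_s−1)+(1/ε_s+1/ε₂−1) = 7.704+3.840 = 11.54.
Heat-flux ratio q₀/q = 11.54/5.136.

factor ≈ 2.25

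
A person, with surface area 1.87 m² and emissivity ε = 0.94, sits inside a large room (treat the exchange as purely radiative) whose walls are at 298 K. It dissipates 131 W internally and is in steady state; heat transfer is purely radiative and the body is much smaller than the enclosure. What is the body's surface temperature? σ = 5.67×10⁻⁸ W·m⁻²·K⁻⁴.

T ≈ 310 K

For a small grey body in a large enclosure, net radiated power = εσA(T⁴ − T_w⁴).
Steady state: P = εσA(T⁴ − T_w⁴) with A = 1.87 m².
T⁴ = P/(εσA) + T_w⁴ = 131/(0.94·5.67×10⁻⁸·1.870) + (298)⁴
    = 1.314×10⁹ + 7.886×10⁹ = 9.201×10⁹ K⁴.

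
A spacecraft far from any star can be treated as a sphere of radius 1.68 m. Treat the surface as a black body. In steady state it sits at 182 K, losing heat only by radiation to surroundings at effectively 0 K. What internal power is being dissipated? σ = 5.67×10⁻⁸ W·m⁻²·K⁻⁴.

P ≈ 2210 W

Steady state: P = εσA T⁴.
A = 4πr² = 35.47 m²; T⁴ = (182)⁴ = 1.097×10⁹ K⁴.
P = 1.0 × 5.67×10⁻⁸ × 35.47 × 1.097×10⁹.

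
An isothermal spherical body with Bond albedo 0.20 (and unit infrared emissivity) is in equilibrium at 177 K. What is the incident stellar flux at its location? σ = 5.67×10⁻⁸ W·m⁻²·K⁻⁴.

S ≈ 278 W/m²

(1−a)S·πr² = σ·4πr²·T⁴ ⇒ S = 4σT⁴/(1−a).
S = 4·5.67×10⁻⁸·9.815×10⁸/0.800.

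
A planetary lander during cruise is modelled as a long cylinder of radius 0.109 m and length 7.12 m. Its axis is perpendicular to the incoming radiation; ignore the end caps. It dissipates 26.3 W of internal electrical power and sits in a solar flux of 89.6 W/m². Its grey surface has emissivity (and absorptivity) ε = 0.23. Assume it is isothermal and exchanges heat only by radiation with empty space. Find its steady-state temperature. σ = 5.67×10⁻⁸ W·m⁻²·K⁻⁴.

T ≈ 174 K

At steady state, absorbed solar power + internal power = radiated power.
Absorbed: α·S·A_cross = 0.23·89.6·1.552 = 31.99 W (cross-section 2rL).
Total input = 31.99 + 26.3 = 58.29 W.
Radiated: εσ·A_surf·T⁴ with A_surf = 2πrL = 4.876 m².
T⁴ = 58.29/(0.23·5.67×10⁻⁸·4.876) = 9.166×10⁸ K⁴.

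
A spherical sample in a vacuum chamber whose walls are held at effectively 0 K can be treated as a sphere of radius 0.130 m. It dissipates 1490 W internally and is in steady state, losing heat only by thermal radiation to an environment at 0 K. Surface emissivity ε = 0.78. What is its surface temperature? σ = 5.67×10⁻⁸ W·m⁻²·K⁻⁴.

T ≈ 631 K

Steady state: internal power = radiated power, P = εσA T⁴.
Radiating area A = 4πr² = 0.2124 m².
T⁴ = P/(εσA) = 1490/(0.78·5.67×10⁻⁸·0.2124) = 1.586×10¹¹ K⁴.
T = (1.586×10¹¹)^(1/4).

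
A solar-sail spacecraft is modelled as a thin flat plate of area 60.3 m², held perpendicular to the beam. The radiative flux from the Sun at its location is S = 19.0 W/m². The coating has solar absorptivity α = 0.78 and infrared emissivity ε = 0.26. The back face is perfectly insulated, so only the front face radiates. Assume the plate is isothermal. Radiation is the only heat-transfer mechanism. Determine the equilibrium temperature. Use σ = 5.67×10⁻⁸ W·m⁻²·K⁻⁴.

T ≈ 178 K

At equilibrium, absorbed power = emitted power.
Absorbing cross-section = A = 60.30 m²; emitting surface = A = 60.30 m² (ratio 1).
αS·A_cross = εσ·A_surf·T⁴  ⇒  T⁴ = αS/(ε·1σ).
T⁴ = 0.780·19.0/(0.26·1·5.67×10⁻⁸) = 1.005×10⁹ K⁴.
T = (1.005×10⁹)^(1/4).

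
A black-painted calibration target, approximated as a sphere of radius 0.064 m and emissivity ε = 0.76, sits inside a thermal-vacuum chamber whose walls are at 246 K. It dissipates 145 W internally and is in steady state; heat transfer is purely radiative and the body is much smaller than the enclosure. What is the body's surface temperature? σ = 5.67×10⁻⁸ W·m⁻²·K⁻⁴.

T ≈ 513 K

For a small grey body in a large enclosure, net radiated power = εσA(T⁴ − T_w⁴).
Steady state: P = εσA(T⁴ − T_w⁴) with A = 4πr² = 0.05147 m².
T⁴ = P/(εσA) + T_w⁴ = 145/(0.76·5.67×10⁻⁸·0.05147) + (246)⁴
    = 6.537×10¹⁰ + 3.662×10⁹ = 6.904×10¹⁰ K⁴.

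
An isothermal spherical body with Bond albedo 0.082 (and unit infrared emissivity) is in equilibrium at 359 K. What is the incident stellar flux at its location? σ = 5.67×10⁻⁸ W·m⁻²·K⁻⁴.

(1−a)S·πr² = σ·4πr²·T⁴ ⇒ S = 4σT⁴/(1−a).
S = 4·5.67×10⁻⁸·1.661×10¹⁰/0.918.

S ≈ 4100 W/m²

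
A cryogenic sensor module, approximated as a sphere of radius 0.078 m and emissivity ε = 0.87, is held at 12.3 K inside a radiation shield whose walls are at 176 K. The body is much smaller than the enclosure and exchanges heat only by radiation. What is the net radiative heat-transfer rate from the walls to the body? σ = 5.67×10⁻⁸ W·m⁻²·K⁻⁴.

For a small grey body in a large enclosure: P_net = εσA(T_body⁴ − T_wall⁴).
A = 4πr² = 0.07645 m²; T_body⁴ − T_wall⁴ = 22890 − 9.595×10⁸ = -9.595×10⁸ K⁴.
|P_net| = 0.87·5.67×10⁻⁸·0.07645·9.595×10⁸.

P_net ≈ 3.62 W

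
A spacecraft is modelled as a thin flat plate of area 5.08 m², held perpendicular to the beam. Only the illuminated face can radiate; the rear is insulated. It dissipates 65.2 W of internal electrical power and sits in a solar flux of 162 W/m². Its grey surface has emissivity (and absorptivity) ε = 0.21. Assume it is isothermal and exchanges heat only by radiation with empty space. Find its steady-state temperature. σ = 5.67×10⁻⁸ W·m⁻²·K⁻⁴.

T ≈ 250 K

At steady state, absorbed solar power + internal power = radiated power.
Absorbed: α·S·A_cross = 0.21·162·5.080 = 172.8 W (cross-section A).
Total input = 172.8 + 65.2 = 238.0 W.
Radiated: εσ·A_surf·T⁴ with A_surf = A = 5.080 m².
T⁴ = 238.0/(0.21·5.67×10⁻⁸·5.080) = 3.935×10⁹ K⁴.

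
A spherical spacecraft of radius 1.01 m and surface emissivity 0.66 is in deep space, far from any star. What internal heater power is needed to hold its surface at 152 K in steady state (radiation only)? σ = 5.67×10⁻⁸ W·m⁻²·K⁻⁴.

P = εσ·4πr²·T⁴.
4πr² = 12.82 m²; T⁴ = 5.338×10⁸ K⁴.
P = 0.66·5.67×10⁻⁸·12.82·5.338×10⁸.

P ≈ 256 W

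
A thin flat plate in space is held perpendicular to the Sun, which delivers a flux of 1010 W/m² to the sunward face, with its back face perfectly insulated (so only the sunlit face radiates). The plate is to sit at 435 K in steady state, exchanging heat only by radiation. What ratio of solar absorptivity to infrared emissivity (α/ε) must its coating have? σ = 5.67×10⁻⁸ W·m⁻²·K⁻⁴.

Balance: αS·A = εσ·1A·T⁴ ⇒ α/ε = σT⁴/S.
α/ε = 5.67×10⁻⁸·(435)⁴/1010 = 5.67×10⁻⁸·3.581×10¹⁰/1010.

α/ε ≈ 2.01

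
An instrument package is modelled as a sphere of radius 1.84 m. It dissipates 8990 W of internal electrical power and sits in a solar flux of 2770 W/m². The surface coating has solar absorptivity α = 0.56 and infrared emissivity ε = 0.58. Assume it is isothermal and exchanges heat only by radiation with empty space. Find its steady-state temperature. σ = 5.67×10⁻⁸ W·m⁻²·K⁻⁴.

T ≈ 367 K

At steady state, absorbed solar power + internal power = radiated power.
Absorbed: α·S·A_cross = 0.56·2770·10.64 = 16500 W (cross-section πr²).
Total input = 16500 + 8990 = 25490 W.
Radiated: εσ·A_surf·T⁴ with A_surf = 4πr² = 42.54 m².
T⁴ = 25490/(0.58·5.67×10⁻⁸·42.54) = 1.822×10¹⁰ K⁴.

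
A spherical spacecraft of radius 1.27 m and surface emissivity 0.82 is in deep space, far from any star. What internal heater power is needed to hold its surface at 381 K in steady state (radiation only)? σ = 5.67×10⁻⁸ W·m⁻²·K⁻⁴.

P = εσ·4πr²·T⁴.
4πr² = 20.27 m²; T⁴ = 2.107×10¹⁰ K⁴.
P = 0.82·5.67×10⁻⁸·20.27·2.107×10¹⁰.

P ≈ 19900 W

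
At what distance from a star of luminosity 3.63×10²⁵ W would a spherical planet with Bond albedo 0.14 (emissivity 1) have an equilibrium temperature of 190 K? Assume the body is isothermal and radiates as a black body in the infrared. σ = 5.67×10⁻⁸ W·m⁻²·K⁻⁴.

d ≈ 9.17×10¹⁰ m

For an isothermal black-emitting sphere, (1−a)S·πr² = σ·4πr²·T⁴ ⇒ S = 4σT⁴/(1−a).
S = 4·5.67×10⁻⁸·(190)⁴/0.860 = 343.7 W/m².
Flux falls as S = L/(4πd²), so d = √(L/(4πS)) = √(3.63×10²⁵/(4π·343.7)).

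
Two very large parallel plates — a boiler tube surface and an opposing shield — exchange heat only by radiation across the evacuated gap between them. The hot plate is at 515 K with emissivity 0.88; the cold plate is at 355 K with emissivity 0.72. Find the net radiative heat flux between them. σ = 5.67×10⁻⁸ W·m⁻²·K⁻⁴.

For two infinite grey parallel plates, q = σ(T₁⁴ − T₂⁴)/(1/ε₁ + 1/ε₂ − 1).
T₁⁴ − T₂⁴ = 7.034×10¹⁰ − 1.588×10¹⁰ = 5.446×10¹⁰ K⁴.
1/ε₁ + 1/ε₂ − 1 = 1.136 + 1.389 − 1 = 1.525.
q = 5.67×10⁻⁸ × 5.446×10¹⁰ / 1.525.

q ≈ 2020 W/m²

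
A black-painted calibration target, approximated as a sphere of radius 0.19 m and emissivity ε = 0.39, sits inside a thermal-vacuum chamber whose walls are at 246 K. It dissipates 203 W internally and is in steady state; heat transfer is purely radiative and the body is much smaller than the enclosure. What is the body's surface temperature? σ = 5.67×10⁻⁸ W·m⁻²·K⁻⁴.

T ≈ 393 K

For a small grey body in a large enclosure, net radiated power = εσA(T⁴ − T_w⁴).
Steady state: P = εσA(T⁴ − T_w⁴) with A = 4πr² = 0.4536 m².
T⁴ = P/(εσA) + T_w⁴ = 203/(0.39·5.67×10⁻⁸·0.4536) + (246)⁴
    = 2.024×10¹⁰ + 3.662×10⁹ = 2.390×10¹⁰ K⁴.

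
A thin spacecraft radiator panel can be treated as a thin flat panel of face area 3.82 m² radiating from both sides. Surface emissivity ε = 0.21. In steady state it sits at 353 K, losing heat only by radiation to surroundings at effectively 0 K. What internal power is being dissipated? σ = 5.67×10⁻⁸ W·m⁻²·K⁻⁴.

P ≈ 1410 W

Steady state: P = εσA T⁴.
A = 2·3.82 = 7.640 m²; T⁴ = (353)⁴ = 1.553×10¹⁰ K⁴.
P = 0.21 × 5.67×10⁻⁸ × 7.640 × 1.553×10¹⁰.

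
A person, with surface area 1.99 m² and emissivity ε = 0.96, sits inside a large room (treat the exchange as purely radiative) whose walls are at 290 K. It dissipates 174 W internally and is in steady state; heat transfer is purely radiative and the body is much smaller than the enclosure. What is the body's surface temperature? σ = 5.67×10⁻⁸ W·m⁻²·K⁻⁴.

For a small grey body in a large enclosure, net radiated power = εσA(T⁴ − T_w⁴).
Steady state: P = εσA(T⁴ − T_w⁴) with A = 1.99 m².
T⁴ = P/(εσA) + T_w⁴ = 174/(0.96·5.67×10⁻⁸·1.990) + (290)⁴
    = 1.606×10⁹ + 7.073×10⁹ = 8.679×10⁹ K⁴.

T ≈ 305 K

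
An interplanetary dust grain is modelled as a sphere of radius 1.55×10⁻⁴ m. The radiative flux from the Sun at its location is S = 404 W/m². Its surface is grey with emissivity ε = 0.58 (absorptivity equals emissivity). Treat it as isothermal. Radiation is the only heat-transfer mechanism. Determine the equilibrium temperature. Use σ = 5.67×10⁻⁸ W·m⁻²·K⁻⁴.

At equilibrium, absorbed power = emitted power.
Absorbing cross-section = πr² = 7.548×10⁻⁸ m²; emitting surface = 4πr² = 3.019×10⁻⁷ m² (ratio 4).
εS·A_cross = εσ·A_surf·T⁴  ⇒  T⁴ = S/(4σ)   (ε cancels).
T⁴ = 404/(4·5.67×10⁻⁸) = 1.781×10⁹ K⁴.
T = (1.781×10⁹)^(1/4).

T ≈ 205 K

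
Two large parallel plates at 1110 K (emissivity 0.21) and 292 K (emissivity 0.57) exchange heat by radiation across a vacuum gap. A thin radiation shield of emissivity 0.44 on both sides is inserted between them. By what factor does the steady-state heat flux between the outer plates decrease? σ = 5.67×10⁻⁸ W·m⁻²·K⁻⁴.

factor ≈ 1.64

Without shield: q₀ = σΔ(T⁴)/(1/ε₁+1/ε₂−1) with denominator 5.516.
With shield the two gaps are in series; the resistances add: (1/ε₁+1/ε_s−1)+(1/ε_s+1/ε₂−1) = 6.035+3.027 = 9.062.
Heat-flux ratio q₀/q = 9.062/5.516.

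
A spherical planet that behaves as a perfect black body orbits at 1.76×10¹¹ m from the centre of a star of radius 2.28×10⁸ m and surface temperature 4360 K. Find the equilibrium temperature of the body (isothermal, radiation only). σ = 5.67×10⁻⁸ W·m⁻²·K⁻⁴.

The star's surface emits σT_*⁴; at distance d the flux is S = σT_*⁴(R_*/d)².
S = 5.67×10⁻⁸·(4360)⁴·(2.28×10⁸/1.76×10¹¹)² = 34.39 W/m².
For an isothermal sphere T⁴ = (1−a)S/(4σ) = 1.516×10⁸ K⁴.

T ≈ 111 K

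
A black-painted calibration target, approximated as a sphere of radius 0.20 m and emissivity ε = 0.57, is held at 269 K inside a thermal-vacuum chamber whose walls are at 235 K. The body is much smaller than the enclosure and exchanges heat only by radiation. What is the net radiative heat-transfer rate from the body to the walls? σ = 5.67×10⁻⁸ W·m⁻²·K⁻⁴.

P_net ≈ 35.5 W

For a small grey body in a large enclosure: P_net = εσA(T_body⁴ − T_wall⁴).
A = 4πr² = 0.5027 m²; T_body⁴ − T_wall⁴ = 5.236×10⁹ − 3.050×10⁹ = 2.186×10⁹ K⁴.
|P_net| = 0.57·5.67×10⁻⁸·0.5027·2.186×10⁹.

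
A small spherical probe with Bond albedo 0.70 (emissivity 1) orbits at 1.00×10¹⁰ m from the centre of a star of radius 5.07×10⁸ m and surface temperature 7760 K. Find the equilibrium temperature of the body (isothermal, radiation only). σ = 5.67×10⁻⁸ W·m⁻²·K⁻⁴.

The star's surface emits σT_*⁴; at distance d the flux is S = σT_*⁴(R_*/d)².
S = 5.67×10⁻⁸·(7760)⁴·(5.07×10⁸/1.00×10¹⁰)² = 5.285×10⁵ W/m².
For an isothermal sphere T⁴ = (1−a)S/(4σ) = 6.991×10¹¹ K⁴.

T ≈ 914 K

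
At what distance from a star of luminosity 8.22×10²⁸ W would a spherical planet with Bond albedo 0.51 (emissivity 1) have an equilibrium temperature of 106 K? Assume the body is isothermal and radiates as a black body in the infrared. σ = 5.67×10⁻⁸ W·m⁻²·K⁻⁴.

For an isothermal black-emitting sphere, (1−a)S·πr² = σ·4πr²·T⁴ ⇒ S = 4σT⁴/(1−a).
S = 4·5.67×10⁻⁸·(106)⁴/0.490 = 58.43 W/m².
Flux falls as S = L/(4πd²), so d = √(L/(4πS)) = √(8.22×10²⁸/(4π·58.43)).

d ≈ 1.06×10¹³ m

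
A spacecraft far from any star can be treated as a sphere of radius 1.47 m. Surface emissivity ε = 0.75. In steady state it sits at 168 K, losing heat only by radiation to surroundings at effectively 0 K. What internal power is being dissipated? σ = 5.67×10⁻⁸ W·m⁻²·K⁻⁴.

Steady state: P = εσA T⁴.
A = 4πr² = 27.15 m²; T⁴ = (168)⁴ = 7.966×10⁸ K⁴.
P = 0.75 × 5.67×10⁻⁸ × 27.15 × 7.966×10⁸.

P ≈ 920 W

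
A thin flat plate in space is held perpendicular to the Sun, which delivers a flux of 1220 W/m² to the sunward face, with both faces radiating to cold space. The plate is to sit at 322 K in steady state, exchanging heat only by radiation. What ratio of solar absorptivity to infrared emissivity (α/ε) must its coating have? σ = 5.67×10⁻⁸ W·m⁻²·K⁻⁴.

Balance: αS·A = εσ·2A·T⁴ ⇒ α/ε = 2σT⁴/S.
α/ε = 2·5.67×10⁻⁸·(322)⁴/1220 = 2·5.67×10⁻⁸·1.075×10¹⁰/1220.

α/ε ≈ 0.999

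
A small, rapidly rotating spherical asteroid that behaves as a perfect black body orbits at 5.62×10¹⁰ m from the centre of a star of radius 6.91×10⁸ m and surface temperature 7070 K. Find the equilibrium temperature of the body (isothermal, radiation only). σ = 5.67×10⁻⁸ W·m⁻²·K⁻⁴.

The star's surface emits σT_*⁴; at distance d the flux is S = σT_*⁴(R_*/d)².
S = 5.67×10⁻⁸·(7070)⁴·(6.91×10⁸/5.62×10¹⁰)² = 21420 W/m².
For an isothermal sphere T⁴ = (1−a)S/(4σ) = 9.443×10¹⁰ K⁴.

T ≈ 554 K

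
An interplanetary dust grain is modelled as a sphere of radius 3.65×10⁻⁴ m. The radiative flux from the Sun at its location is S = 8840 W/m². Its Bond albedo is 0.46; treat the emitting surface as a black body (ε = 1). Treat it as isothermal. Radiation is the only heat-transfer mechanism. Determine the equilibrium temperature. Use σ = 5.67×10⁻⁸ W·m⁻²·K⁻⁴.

At equilibrium, absorbed power = emitted power.
Absorbing cross-section = πr² = 4.185×10⁻⁷ m²; emitting surface = 4πr² = 1.674×10⁻⁶ m² (ratio 4).
(1−a)S·A_cross = εσ·A_surf·T⁴  ⇒  T⁴ = (1−a)S/(4σ).
T⁴ = 0.540·8840/(4·5.67×10⁻⁸) = 2.105×10¹⁰ K⁴.
T = (2.105×10¹⁰)^(1/4).

T ≈ 381 K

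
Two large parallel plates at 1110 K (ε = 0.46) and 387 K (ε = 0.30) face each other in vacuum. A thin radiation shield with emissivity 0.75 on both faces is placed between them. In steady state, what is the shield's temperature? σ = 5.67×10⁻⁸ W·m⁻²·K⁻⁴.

T_s ≈ 977 K

In steady state the net flux on the hot side equals that on the cold side.
σ(T₁⁴−T_s⁴)/D₁ = σ(T_s⁴−T₂⁴)/D₂, with D₁ = 1/ε₁+1/ε_s−1 = 2.507, D₂ = 1/ε_s+1/ε₂−1 = 3.667.
Solve for T_s⁴: T_s⁴ = (D₂·T₁⁴ + D₁·T₂⁴)/(D₁+D₂) = 9.107×10¹¹ K⁴.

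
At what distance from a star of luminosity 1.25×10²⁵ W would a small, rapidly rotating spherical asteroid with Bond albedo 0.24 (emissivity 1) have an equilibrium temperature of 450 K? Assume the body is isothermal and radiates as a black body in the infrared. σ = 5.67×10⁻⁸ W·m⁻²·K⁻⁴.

d ≈ 9.02×10⁹ m

For an isothermal black-emitting sphere, (1−a)S·πr² = σ·4πr²·T⁴ ⇒ S = 4σT⁴/(1−a).
S = 4·5.67×10⁻⁸·(450)⁴/0.760 = 12240 W/m².
Flux falls as S = L/(4πd²), so d = √(L/(4πS)) = √(1.25×10²⁵/(4π·12240)).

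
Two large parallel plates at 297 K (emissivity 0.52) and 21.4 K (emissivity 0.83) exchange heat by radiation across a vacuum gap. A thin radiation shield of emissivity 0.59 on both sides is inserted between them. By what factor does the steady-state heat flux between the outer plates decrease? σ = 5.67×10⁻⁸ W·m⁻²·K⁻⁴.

Without shield: q₀ = σΔ(T⁴)/(1/ε₁+1/ε₂−1) with denominator 2.128.
With shield the two gaps are in series; the resistances add: (1/ε₁+1/ε_s−1)+(1/ε_s+1/ε₂−1) = 2.618+1.900 = 4.518.
Heat-flux ratio q₀/q = 4.518/2.128.

factor ≈ 2.12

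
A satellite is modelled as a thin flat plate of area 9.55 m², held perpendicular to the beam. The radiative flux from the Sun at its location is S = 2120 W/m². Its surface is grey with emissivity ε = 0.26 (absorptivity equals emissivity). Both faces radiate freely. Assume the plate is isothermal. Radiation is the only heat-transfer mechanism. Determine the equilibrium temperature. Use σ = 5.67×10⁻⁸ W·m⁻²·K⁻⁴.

At equilibrium, absorbed power = emitted power.
Absorbing cross-section = A = 9.550 m²; emitting surface = 2A = 19.10 m² (ratio 2).
εS·A_cross = εσ·A_surf·T⁴  ⇒  T⁴ = S/(2σ)   (ε cancels).
T⁴ = 2120/(2·5.67×10⁻⁸) = 1.869×10¹⁰ K⁴.
T = (1.869×10¹⁰)^(1/4).

T ≈ 370 K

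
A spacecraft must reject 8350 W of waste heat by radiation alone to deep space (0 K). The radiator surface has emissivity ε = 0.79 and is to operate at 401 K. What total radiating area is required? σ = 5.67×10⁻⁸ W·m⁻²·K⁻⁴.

A ≈ 7.21 m²

P = εσA T⁴ ⇒ A = P/(εσT⁴).
T⁴ = 2.586×10¹⁰ K⁴.
A = 8350/(0.79 × 5.67×10⁻⁸ × 2.586×10¹⁰).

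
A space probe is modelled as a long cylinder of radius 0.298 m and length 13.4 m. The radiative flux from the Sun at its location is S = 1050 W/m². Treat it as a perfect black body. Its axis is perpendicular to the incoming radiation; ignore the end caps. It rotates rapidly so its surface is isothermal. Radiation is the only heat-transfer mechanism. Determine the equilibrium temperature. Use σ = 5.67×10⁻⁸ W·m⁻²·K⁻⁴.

T ≈ 277 K

At equilibrium, absorbed power = emitted power.
Absorbing cross-section = 2rL = 7.986 m²; emitting surface = 2πrL = 25.09 m² (ratio π).
S·A_cross = εσ·A_surf·T⁴  ⇒  T⁴ = S/(πσ).
T⁴ = 1.00·1050/(π·5.67×10⁻⁸) = 5.895×10⁹ K⁴.
T = (5.895×10⁹)^(1/4).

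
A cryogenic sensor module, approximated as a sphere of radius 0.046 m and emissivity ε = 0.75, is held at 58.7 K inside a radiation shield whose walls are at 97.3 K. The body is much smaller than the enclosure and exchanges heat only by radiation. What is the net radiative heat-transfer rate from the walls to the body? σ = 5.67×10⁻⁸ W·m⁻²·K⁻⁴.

For a small grey body in a large enclosure: P_net = εσA(T_body⁴ − T_wall⁴).
A = 4πr² = 0.02659 m²; T_body⁴ − T_wall⁴ = 1.187×10⁷ − 8.963×10⁷ = -7.776×10⁷ K⁴.
|P_net| = 0.75·5.67×10⁻⁸·0.02659·7.776×10⁷.

P_net ≈ 0.0879 W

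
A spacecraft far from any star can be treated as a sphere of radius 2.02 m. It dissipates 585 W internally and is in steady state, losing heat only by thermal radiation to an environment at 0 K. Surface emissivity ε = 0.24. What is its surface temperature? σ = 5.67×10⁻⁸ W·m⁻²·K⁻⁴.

Steady state: internal power = radiated power, P = εσA T⁴.
Radiating area A = 4πr² = 51.28 m².
T⁴ = P/(εσA) = 585/(0.24·5.67×10⁻⁸·51.28) = 8.384×10⁸ K⁴.
T = (8.384×10⁸)^(1/4).

T ≈ 170 K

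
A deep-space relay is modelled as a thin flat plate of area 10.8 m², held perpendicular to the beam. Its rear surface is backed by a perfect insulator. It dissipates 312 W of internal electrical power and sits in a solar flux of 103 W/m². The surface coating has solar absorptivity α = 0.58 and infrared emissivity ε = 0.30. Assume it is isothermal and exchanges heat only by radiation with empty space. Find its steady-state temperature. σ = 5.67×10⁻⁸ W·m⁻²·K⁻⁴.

At steady state, absorbed solar power + internal power = radiated power.
Absorbed: α·S·A_cross = 0.58·103·10.80 = 645.2 W (cross-section A).
Total input = 645.2 + 312 = 957.2 W.
Radiated: εσ·A_surf·T⁴ with A_surf = A = 10.80 m².
T⁴ = 957.2/(0.30·5.67×10⁻⁸·10.80) = 5.210×10⁹ K⁴.

T ≈ 269 K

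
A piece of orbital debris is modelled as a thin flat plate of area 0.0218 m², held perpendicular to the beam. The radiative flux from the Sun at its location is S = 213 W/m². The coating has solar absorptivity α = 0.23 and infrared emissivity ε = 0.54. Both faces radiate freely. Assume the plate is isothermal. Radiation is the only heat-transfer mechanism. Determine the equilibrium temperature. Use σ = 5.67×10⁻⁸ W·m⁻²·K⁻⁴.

T ≈ 168 K

At equilibrium, absorbed power = emitted power.
Absorbing cross-section = A = 0.02180 m²; emitting surface = 2A = 0.04360 m² (ratio 2).
αS·A_cross = εσ·A_surf·T⁴  ⇒  T⁴ = αS/(ε·2σ).
T⁴ = 0.230·213/(0.54·2·5.67×10⁻⁸) = 8.000×10⁸ K⁴.
T = (8.000×10⁸)^(1/4).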